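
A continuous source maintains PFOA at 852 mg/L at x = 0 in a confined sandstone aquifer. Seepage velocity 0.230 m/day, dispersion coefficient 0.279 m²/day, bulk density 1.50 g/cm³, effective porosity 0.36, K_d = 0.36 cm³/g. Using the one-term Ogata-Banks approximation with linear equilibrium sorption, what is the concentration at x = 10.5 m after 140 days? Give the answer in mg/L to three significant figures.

Retardation factor R = 1 + ρ_b·K_d/n = 1 + 1.50 × 0.36/0.36 = 2.500.
Sorption retards both mechanisms: v_R = v/R = 0.09200 m/day, D_R = D/R = 0.1116 m²/day.
v_R·t = 0.09200 × 140 = 12.88 m; 2√(D_R t) = 7.905 m; argument = (10.5 − 12.88)/7.905 = -0.3011.
C = C₀ × ½·erfc(-0.3011) = 852 × 0.6649 = 566 mg/L.

566 mg/L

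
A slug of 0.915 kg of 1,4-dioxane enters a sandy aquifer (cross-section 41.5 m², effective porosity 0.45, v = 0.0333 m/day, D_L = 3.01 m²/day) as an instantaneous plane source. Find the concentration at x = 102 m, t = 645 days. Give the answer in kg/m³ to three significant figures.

For an instantaneous plane source, C(x,t) = M/(n_e·A·√(4πDt)) · exp(−(x−vt)²/(4Dt)), with n_e·A the pore (flow) area.
Plume center vt = 0.0333 × 645 = 21.4785 m, so the well at 102 m is 80.5215 m downgradient of the peak.
√(4πDt) = 156.2 m, giving peak height M/(n_e·A·√(4πDt)) = 0.915/(0.45 × 41.5 × 156.2) = 0.0003137 kg/m³.
(x−vt)²/(4Dt) = (80.5215)²/(4 × 3.01 × 645) = 0.8349; exp(−0.8349) = 0.4339.
C = 0.0003137 × 0.4339 = 0.000136 kg/m³.

0.000136 kg/m³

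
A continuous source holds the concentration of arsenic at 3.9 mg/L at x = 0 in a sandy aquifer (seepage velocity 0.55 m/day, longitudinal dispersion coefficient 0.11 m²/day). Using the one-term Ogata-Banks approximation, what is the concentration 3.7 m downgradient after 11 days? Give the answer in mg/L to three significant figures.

3.64 mg/L

For a continuous step input, C/C₀ ≈ ½·erfc((x−vt)/(2√(Dt))).
vt = 0.55 × 11 = 6.05 m and 2√(Dt) = 2√(0.11 × 11) = 2.200 m.
Argument (x−vt)/(2√(Dt)) = (3.7 − 6.05)/2.200 = -1.068; ½·erfc(-1.068) = 0.9345.
C = 3.9 × 0.9345 = 3.64 mg/L.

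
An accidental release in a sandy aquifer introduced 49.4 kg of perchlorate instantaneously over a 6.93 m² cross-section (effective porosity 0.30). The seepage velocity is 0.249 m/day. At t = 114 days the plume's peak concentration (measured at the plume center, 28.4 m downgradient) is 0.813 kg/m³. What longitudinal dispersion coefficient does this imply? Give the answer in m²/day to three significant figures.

0.596 m²/day

At the plume center C_max = M/(n_e·A·√(4πDt)), so D = M²/(4πt·(n_e·A·C_max)²).
n_e·A·C_max = 0.30 × 6.93 × 0.813 = 1.690 kg/m.
D = 49.4²/(4π × 114 × 1.690²) = 0.596 m²/day.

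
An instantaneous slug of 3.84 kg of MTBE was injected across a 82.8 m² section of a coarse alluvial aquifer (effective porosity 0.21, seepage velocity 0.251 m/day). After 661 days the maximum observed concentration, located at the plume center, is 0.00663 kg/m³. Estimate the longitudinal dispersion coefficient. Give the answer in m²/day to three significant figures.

At the plume center C_max = M/(n_e·A·√(4πDt)), so D = M²/(4πt·(n_e·A·C_max)²).
n_e·A·C_max = 0.21 × 82.8 × 0.00663 = 0.1153 kg/m.
D = 3.84²/(4π × 661 × 0.1153²) = 0.134 m²/day.

0.134 m²/day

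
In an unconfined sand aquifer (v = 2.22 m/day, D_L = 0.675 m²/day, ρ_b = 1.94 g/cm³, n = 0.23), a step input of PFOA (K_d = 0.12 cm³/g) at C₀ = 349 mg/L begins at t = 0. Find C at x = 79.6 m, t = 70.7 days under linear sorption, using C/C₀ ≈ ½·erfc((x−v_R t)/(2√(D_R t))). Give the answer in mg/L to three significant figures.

Retardation factor R = 1 + ρ_b·K_d/n = 1 + 1.94 × 0.12/0.23 = 2.012.
Sorption retards both mechanisms: v_R = v/R = 1.103 m/day, D_R = D/R = 0.3355 m²/day.
v_R·t = 1.103 × 70.7 = 77.9821 m; 2√(D_R t) = 9.741 m; argument = (79.6 − 77.9821)/9.741 = 0.1661.
C = C₀ × ½·erfc(0.1661) = 349 × 0.4071 = 142 mg/L.

142 mg/L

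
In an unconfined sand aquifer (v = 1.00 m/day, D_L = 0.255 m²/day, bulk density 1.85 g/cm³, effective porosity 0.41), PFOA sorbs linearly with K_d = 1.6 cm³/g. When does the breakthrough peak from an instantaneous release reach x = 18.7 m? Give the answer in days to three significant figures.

Retardation factor R = 1 + ρ_b·K_d/n = 1 + 1.85 × 1.6/0.41 = 8.220.
Sorption retards both mechanisms: v_R = v/R = 0.1217 m/day, D_R = D/R = 0.03102 m²/day.
Peak time from v_R²t² + 2D_R t − x² = 0: t = (√(D_R² + v_R²x²) − D_R)/v_R².
√(D_R² + v_R²x²) = √(0.03102² + 0.1217² × 18.7²) = 2.276; v_R² = 0.01481.
t = (2.276 − 0.03102)/0.01481 = 152 days.

152 days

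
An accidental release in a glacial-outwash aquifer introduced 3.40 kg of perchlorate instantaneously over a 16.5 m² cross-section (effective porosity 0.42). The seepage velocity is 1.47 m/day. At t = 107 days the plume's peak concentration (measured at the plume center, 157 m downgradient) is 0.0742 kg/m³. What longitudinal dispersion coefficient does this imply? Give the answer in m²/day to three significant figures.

At the plume center C_max = M/(n_e·A·√(4πDt)), so D = M²/(4πt·(n_e·A·C_max)²).
n_e·A·C_max = 0.42 × 16.5 × 0.0742 = 0.5142 kg/m.
D = 3.40²/(4π × 107 × 0.5142²) = 0.0325 m²/day.

0.0325 m²/day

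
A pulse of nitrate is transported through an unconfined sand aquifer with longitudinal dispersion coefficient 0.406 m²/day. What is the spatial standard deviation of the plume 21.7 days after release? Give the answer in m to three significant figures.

4.20 m

Dispersive spreading gives a Gaussian with σ² = 2Dt; advection only shifts the center.
σ = √(2 × 0.406 × 21.7) = 4.20 m.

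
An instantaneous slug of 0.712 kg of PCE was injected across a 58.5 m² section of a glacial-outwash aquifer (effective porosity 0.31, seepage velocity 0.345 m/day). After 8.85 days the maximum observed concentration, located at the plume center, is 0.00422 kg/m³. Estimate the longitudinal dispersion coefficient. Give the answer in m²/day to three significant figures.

0.778 m²/day

At the plume center C_max = M/(n_e·A·√(4πDt)), so D = M²/(4πt·(n_e·A·C_max)²).
n_e·A·C_max = 0.31 × 58.5 × 0.00422 = 0.07653 kg/m.
D = 0.712²/(4π × 8.85 × 0.07653²) = 0.778 m²/day.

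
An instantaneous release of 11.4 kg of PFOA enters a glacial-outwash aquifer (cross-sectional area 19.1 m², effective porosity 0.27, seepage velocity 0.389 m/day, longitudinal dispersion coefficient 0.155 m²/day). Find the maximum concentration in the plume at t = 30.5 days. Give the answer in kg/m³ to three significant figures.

0.287 kg/m³

The peak of an instantaneous 1D plume sits at x = vt; there the Gaussian factor is 1 and C_max = M/(n_e·A·√(4πDt)), where n_e·A is the pore area the mass is dissolved in.
√(4πDt) = √(4π × 0.155 × 30.5) = 7.708 m, so C_max = 11.4/(0.27 × 19.1 × 7.708) = 0.287 kg/m³.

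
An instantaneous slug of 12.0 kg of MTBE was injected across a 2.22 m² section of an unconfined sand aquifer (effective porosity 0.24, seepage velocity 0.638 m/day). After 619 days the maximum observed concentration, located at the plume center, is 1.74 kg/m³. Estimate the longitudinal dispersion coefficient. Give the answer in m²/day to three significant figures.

0.0215 m²/day

At the plume center C_max = M/(n_e·A·√(4πDt)), so D = M²/(4πt·(n_e·A·C_max)²).
n_e·A·C_max = 0.24 × 2.22 × 1.74 = 0.9271 kg/m.
D = 12.0²/(4π × 619 × 0.9271²) = 0.0215 m²/day.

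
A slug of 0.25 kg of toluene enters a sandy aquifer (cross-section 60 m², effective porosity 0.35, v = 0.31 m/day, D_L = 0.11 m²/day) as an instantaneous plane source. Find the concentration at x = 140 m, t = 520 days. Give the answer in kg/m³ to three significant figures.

For an instantaneous plane source, C(x,t) = M/(n_e·A·√(4πDt)) · exp(−(x−vt)²/(4Dt)), with n_e·A the pore (flow) area.
Plume center vt = 0.31 × 520 = 161.2 m, so the well at 140 m is 21.2 m upgradient of the peak.
√(4πDt) = 26.81 m, giving peak height M/(n_e·A·√(4πDt)) = 0.25/(0.35 × 60 × 26.81) = 0.0004440 kg/m³.
(x−vt)²/(4Dt) = (-21.2)²/(4 × 0.11 × 520) = 1.964; exp(−1.964) = 0.1403.
C = 0.0004440 × 0.1403 = 6.23e-05 kg/m³.

6.23e-05 kg/m³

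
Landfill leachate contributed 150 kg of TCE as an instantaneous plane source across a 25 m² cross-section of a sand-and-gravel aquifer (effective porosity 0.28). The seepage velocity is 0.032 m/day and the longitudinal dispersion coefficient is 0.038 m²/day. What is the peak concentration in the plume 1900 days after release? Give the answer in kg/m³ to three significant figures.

The peak of an instantaneous 1D plume sits at x = vt; there the Gaussian factor is 1 and C_max = M/(n_e·A·√(4πDt)), where n_e·A is the pore area the mass is dissolved in.
√(4πDt) = √(4π × 0.038 × 1900) = 30.12 m, so C_max = 150/(0.28 × 25 × 30.12) = 0.711 kg/m³.

0.711 kg/m³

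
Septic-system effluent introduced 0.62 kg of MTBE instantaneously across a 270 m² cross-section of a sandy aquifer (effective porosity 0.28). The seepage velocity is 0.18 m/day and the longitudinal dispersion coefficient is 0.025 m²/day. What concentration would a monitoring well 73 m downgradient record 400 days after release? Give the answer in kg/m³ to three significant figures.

For an instantaneous plane source, C(x,t) = M/(n_e·A·√(4πDt)) · exp(−(x−vt)²/(4Dt)), with n_e·A the pore (flow) area.
Plume center vt = 0.18 × 400 = 72 m, so the well at 73 m is 1 m downgradient of the peak.
√(4πDt) = 11.21 m, giving peak height M/(n_e·A·√(4πDt)) = 0.62/(0.28 × 270 × 11.21) = 0.0007316 kg/m³.
(x−vt)²/(4Dt) = (1)²/(4 × 0.025 × 400) = 0.02500; exp(−0.02500) = 0.9753.
C = 0.0007316 × 0.9753 = 0.000714 kg/m³.

0.000714 kg/m³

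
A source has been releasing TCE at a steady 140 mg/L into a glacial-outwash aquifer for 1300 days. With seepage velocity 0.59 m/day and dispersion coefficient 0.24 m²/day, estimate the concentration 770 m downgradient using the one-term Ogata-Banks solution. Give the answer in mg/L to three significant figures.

For a continuous step input, C/C₀ ≈ ½·erfc((x−vt)/(2√(Dt))).
vt = 0.59 × 1300 = 767 m and 2√(Dt) = 2√(0.24 × 1300) = 35.33 m.
Argument (x−vt)/(2√(Dt)) = (770 − 767)/35.33 = 0.08491; ½·erfc(0.08491) = 0.4522.
C = 140 × 0.4522 = 63.3 mg/L.

63.3 mg/L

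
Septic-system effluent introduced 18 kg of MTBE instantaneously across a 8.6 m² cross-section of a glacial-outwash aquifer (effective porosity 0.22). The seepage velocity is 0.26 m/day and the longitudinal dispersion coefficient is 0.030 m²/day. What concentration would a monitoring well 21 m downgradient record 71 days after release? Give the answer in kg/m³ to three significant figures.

For an instantaneous plane source, C(x,t) = M/(n_e·A·√(4πDt)) · exp(−(x−vt)²/(4Dt)), with n_e·A the pore (flow) area.
Plume center vt = 0.26 × 71 = 18.46 m, so the well at 21 m is 2.54 m downgradient of the peak.
√(4πDt) = 5.174 m, giving peak height M/(n_e·A·√(4πDt)) = 18/(0.22 × 8.6 × 5.174) = 1.839 kg/m³.
(x−vt)²/(4Dt) = (2.54)²/(4 × 0.030 × 71) = 0.7572; exp(−0.7572) = 0.4690.
C = 1.839 × 0.4690 = 0.862 kg/m³.

0.862 kg/m³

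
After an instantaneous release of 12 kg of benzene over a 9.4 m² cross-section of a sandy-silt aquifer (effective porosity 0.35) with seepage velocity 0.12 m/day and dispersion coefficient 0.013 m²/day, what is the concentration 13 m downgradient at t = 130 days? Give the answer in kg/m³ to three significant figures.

For an instantaneous plane source, C(x,t) = M/(n_e·A·√(4πDt)) · exp(−(x−vt)²/(4Dt)), with n_e·A the pore (flow) area.
Plume center vt = 0.12 × 130 = 15.6 m, so the well at 13 m is 2.6 m upgradient of the peak.
√(4πDt) = 4.608 m, giving peak height M/(n_e·A·√(4πDt)) = 12/(0.35 × 9.4 × 4.608) = 0.7915 kg/m³.
(x−vt)²/(4Dt) = (-2.6)²/(4 × 0.013 × 130) = 1.000; exp(−1.000) = 0.3679.
C = 0.7915 × 0.3679 = 0.291 kg/m³.

0.291 kg/m³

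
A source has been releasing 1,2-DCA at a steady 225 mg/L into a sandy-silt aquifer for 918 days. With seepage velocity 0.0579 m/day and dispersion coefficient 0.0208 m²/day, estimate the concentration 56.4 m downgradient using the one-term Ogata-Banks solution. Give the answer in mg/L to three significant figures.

67.4 mg/L

For a continuous step input, C/C₀ ≈ ½·erfc((x−vt)/(2√(Dt))).
vt = 0.0579 × 918 = 53.1522 m and 2√(Dt) = 2√(0.0208 × 918) = 8.739 m.
Argument (x−vt)/(2√(Dt)) = (56.4 − 53.1522)/8.739 = 0.3716; ½·erfc(0.3716) = 0.2996.
C = 225 × 0.2996 = 67.4 mg/L.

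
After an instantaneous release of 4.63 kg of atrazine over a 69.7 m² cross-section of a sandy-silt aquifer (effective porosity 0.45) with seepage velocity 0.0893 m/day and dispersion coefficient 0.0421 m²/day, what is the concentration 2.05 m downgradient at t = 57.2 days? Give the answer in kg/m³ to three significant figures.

For an instantaneous plane source, C(x,t) = M/(n_e·A·√(4πDt)) · exp(−(x−vt)²/(4Dt)), with n_e·A the pore (flow) area.
Plume center vt = 0.0893 × 57.2 = 5.10796 m, so the well at 2.05 m is 3.05796 m upgradient of the peak.
√(4πDt) = 5.501 m, giving peak height M/(n_e·A·√(4πDt)) = 4.63/(0.45 × 69.7 × 5.501) = 0.02683 kg/m³.
(x−vt)²/(4Dt) = (-3.05796)²/(4 × 0.0421 × 57.2) = 0.9708; exp(−0.9708) = 0.3788.
C = 0.02683 × 0.3788 = 0.0102 kg/m³.

0.0102 kg/m³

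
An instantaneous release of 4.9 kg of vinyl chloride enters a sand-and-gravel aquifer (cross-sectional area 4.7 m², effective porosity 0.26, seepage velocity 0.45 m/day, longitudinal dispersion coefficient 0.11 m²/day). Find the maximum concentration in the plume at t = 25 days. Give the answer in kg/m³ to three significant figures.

0.682 kg/m³

The peak of an instantaneous 1D plume sits at x = vt; there the Gaussian factor is 1 and C_max = M/(n_e·A·√(4πDt)), where n_e·A is the pore area the mass is dissolved in.
√(4πDt) = √(4π × 0.11 × 25) = 5.879 m, so C_max = 4.9/(0.26 × 4.7 × 5.879) = 0.682 kg/m³.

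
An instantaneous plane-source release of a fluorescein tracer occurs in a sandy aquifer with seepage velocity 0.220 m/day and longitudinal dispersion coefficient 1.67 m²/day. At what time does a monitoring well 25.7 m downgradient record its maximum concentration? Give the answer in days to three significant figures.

For the 1D instantaneous-source solution, setting ∂C/∂t = 0 at fixed x gives v²t² + 2Dt − x² = 0, so t = (√(D² + v²x²) − D)/v².
√(D² + v²x²) = √(1.67² + 0.220² × 25.7²) = 5.895; v² = 0.0484.
t = (5.895 − 1.67)/0.0484 = 87.3 days (vs. the pure-advection estimate x/v = 117 d).

87.3 days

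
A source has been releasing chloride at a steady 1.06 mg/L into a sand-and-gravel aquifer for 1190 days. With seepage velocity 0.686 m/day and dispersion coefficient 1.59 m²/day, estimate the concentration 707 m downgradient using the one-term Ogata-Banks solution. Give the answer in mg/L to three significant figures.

1.02 mg/L

For a continuous step input, C/C₀ ≈ ½·erfc((x−vt)/(2√(Dt))).
vt = 0.686 × 1190 = 816.34 m and 2√(Dt) = 2√(1.59 × 1190) = 87.00 m.
Argument (x−vt)/(2√(Dt)) = (707 − 816.34)/87.00 = -1.257; ½·erfc(-1.257) = 0.9623.
C = 1.06 × 0.9623 = 1.02 mg/L.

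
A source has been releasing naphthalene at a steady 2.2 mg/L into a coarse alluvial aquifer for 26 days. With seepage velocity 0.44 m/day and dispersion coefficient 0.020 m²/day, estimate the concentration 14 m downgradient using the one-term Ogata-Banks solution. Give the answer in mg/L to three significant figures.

0.0133 mg/L

For a continuous step input, C/C₀ ≈ ½·erfc((x−vt)/(2√(Dt))).
vt = 0.44 × 26 = 11.44 m and 2√(Dt) = 2√(0.020 × 26) = 1.442 m.
Argument (x−vt)/(2√(Dt)) = (14 − 11.44)/1.442 = 1.775; ½·erfc(1.775) = 0.006033.
C = 2.2 × 0.006033 = 0.0133 mg/L.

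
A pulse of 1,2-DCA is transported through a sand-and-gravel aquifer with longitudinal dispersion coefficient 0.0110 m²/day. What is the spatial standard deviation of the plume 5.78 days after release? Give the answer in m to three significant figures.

Dispersive spreading gives a Gaussian with σ² = 2Dt; advection only shifts the center.
σ = √(2 × 0.0110 × 5.78) = 0.357 m.

0.357 m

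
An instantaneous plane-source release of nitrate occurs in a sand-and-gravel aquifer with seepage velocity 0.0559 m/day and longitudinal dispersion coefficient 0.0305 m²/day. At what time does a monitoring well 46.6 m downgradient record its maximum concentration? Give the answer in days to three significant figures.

824 days

For the 1D instantaneous-source solution, setting ∂C/∂t = 0 at fixed x gives v²t² + 2Dt − x² = 0, so t = (√(D² + v²x²) − D)/v².
√(D² + v²x²) = √(0.0305² + 0.0559² × 46.6²) = 2.605; v² = 0.00312481.
t = (2.605 − 0.0305)/0.00312481 = 824 days (vs. the pure-advection estimate x/v = 834 d).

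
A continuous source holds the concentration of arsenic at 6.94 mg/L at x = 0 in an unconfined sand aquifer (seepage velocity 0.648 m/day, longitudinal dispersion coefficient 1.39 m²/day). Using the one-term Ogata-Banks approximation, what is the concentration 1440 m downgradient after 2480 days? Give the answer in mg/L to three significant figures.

6.79 mg/L

For a continuous step input, C/C₀ ≈ ½·erfc((x−vt)/(2√(Dt))).
vt = 0.648 × 2480 = 1607.04 m and 2√(Dt) = 2√(1.39 × 2480) = 117.4 m.
Argument (x−vt)/(2√(Dt)) = (1440 − 1607.04)/117.4 = -1.423; ½·erfc(-1.423) = 0.9779.
C = 6.94 × 0.9779 = 6.79 mg/L.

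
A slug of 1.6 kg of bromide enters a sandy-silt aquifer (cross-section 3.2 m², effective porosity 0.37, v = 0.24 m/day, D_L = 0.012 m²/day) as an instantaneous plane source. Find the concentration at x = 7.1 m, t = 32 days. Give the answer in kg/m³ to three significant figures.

For an instantaneous plane source, C(x,t) = M/(n_e·A·√(4πDt)) · exp(−(x−vt)²/(4Dt)), with n_e·A the pore (flow) area.
Plume center vt = 0.24 × 32 = 7.68 m, so the well at 7.1 m is 0.58 m upgradient of the peak.
√(4πDt) = 2.197 m, giving peak height M/(n_e·A·√(4πDt)) = 1.6/(0.37 × 3.2 × 2.197) = 0.6151 kg/m³.
(x−vt)²/(4Dt) = (-0.58)²/(4 × 0.012 × 32) = 0.2190; exp(−0.2190) = 0.8033.
C = 0.6151 × 0.8033 = 0.494 kg/m³.

0.494 kg/m³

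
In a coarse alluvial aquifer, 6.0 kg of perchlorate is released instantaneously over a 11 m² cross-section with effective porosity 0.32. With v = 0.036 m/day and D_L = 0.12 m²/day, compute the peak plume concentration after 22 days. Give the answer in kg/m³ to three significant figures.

The peak of an instantaneous 1D plume sits at x = vt; there the Gaussian factor is 1 and C_max = M/(n_e·A·√(4πDt)), where n_e·A is the pore area the mass is dissolved in.
√(4πDt) = √(4π × 0.12 × 22) = 5.760 m, so C_max = 6.0/(0.32 × 11 × 5.760) = 0.296 kg/m³.

0.296 kg/m³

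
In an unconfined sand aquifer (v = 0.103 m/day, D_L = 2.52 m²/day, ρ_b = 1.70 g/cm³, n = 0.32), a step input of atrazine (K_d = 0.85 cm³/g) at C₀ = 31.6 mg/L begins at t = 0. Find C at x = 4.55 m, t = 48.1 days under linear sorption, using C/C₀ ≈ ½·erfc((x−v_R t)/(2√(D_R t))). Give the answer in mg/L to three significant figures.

9.19 mg/L

Retardation factor R = 1 + ρ_b·K_d/n = 1 + 1.70 × 0.85/0.32 = 5.516.
Sorption retards both mechanisms: v_R = v/R = 0.01867 m/day, D_R = D/R = 0.4569 m²/day.
v_R·t = 0.01867 × 48.1 = 0.898027 m; 2√(D_R t) = 9.376 m; argument = (4.55 − 0.898027)/9.376 = 0.3895.
C = C₀ × ½·erfc(0.3895) = 31.6 × 0.2909 = 9.19 mg/L.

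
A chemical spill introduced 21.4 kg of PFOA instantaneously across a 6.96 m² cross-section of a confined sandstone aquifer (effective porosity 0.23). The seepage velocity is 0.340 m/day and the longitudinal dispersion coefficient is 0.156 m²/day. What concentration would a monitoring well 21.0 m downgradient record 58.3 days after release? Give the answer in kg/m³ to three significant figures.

For an instantaneous plane source, C(x,t) = M/(n_e·A·√(4πDt)) · exp(−(x−vt)²/(4Dt)), with n_e·A the pore (flow) area.
Plume center vt = 0.340 × 58.3 = 19.822 m, so the well at 21.0 m is 1.178 m downgradient of the peak.
√(4πDt) = 10.69 m, giving peak height M/(n_e·A·√(4πDt)) = 21.4/(0.23 × 6.96 × 10.69) = 1.251 kg/m³.
(x−vt)²/(4Dt) = (1.178)²/(4 × 0.156 × 58.3) = 0.03814; exp(−0.03814) = 0.9626.
C = 1.251 × 0.9626 = 1.20 kg/m³.

1.20 kg/m³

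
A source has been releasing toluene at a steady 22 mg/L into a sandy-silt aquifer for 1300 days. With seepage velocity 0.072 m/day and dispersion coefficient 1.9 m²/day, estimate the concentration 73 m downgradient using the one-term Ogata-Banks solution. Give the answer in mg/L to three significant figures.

13.5 mg/L

For a continuous step input, C/C₀ ≈ ½·erfc((x−vt)/(2√(Dt))).
vt = 0.072 × 1300 = 93.6 m and 2√(Dt) = 2√(1.9 × 1300) = 99.40 m.
Argument (x−vt)/(2√(Dt)) = (73 − 93.6)/99.40 = -0.2072; ½·erfc(-0.2072) = 0.6152.
C = 22 × 0.6152 = 13.5 mg/L.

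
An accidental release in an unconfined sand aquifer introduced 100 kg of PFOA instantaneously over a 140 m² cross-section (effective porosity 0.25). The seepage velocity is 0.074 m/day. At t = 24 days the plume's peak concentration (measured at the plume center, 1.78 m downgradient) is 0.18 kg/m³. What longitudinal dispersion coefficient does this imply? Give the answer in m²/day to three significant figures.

0.835 m²/day

At the plume center C_max = M/(n_e·A·√(4πDt)), so D = M²/(4πt·(n_e·A·C_max)²).
n_e·A·C_max = 0.25 × 140 × 0.18 = 6.300 kg/m.
D = 100²/(4π × 24 × 6.300²) = 0.835 m²/day.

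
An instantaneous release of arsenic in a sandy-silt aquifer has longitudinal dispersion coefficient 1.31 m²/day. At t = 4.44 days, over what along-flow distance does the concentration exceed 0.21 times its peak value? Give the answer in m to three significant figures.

The plume is Gaussian with σ = √(2Dt) = √(2 × 1.31 × 4.44) = 3.411 m.
C/C_peak = exp(−Δx²/(2σ²)) = 0.21 ⇒ Δx = σ·√(−2 ln 0.21) = 3.411 × 1.767 = 6.027 m.
Width = 2Δx = 12.1 m.

12.1 m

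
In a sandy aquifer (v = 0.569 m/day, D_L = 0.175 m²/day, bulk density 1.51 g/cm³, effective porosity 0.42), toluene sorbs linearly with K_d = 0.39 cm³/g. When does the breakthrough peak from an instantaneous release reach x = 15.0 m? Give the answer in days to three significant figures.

Retardation factor R = 1 + ρ_b·K_d/n = 1 + 1.51 × 0.39/0.42 = 2.402.
Sorption retards both mechanisms: v_R = v/R = 0.2369 m/day, D_R = D/R = 0.07286 m²/day.
Peak time from v_R²t² + 2D_R t − x² = 0: t = (√(D_R² + v_R²x²) − D_R)/v_R².
√(D_R² + v_R²x²) = √(0.07286² + 0.2369² × 15.0²) = 3.554; v_R² = 0.05612.
t = (3.554 − 0.07286)/0.05612 = 62.0 days.

62.0 days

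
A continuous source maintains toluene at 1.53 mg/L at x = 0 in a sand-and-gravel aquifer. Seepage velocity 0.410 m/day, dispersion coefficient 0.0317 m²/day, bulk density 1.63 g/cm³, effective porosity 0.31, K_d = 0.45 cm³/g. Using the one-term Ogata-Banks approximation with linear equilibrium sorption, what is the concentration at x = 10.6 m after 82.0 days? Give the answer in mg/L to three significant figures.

Retardation factor R = 1 + ρ_b·K_d/n = 1 + 1.63 × 0.45/0.31 = 3.366.
Sorption retards both mechanisms: v_R = v/R = 0.1218 m/day, D_R = D/R = 0.009418 m²/day.
v_R·t = 0.1218 × 82.0 = 9.9876 m; 2√(D_R t) = 1.758 m; argument = (10.6 − 9.9876)/1.758 = 0.3484.
C = C₀ × ½·erfc(0.3484) = 1.53 × 0.3111 = 0.476 mg/L.

0.476 mg/L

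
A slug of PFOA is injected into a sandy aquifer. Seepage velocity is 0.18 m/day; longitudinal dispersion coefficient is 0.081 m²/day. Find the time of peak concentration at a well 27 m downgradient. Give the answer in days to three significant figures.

For the 1D instantaneous-source solution, setting ∂C/∂t = 0 at fixed x gives v²t² + 2Dt − x² = 0, so t = (√(D² + v²x²) − D)/v².
√(D² + v²x²) = √(0.081² + 0.18² × 27²) = 4.861; v² = 0.0324.
t = (4.861 − 0.081)/0.0324 = 148 days (vs. the pure-advection estimate x/v = 150 d).

148 days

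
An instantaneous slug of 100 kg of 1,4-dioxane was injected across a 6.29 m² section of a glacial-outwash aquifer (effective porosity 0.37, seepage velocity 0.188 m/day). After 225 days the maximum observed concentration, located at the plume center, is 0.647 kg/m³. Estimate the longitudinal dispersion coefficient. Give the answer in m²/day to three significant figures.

1.56 m²/day

At the plume center C_max = M/(n_e·A·√(4πDt)), so D = M²/(4πt·(n_e·A·C_max)²).
n_e·A·C_max = 0.37 × 6.29 × 0.647 = 1.506 kg/m.
D = 100²/(4π × 225 × 1.506²) = 1.56 m²/day.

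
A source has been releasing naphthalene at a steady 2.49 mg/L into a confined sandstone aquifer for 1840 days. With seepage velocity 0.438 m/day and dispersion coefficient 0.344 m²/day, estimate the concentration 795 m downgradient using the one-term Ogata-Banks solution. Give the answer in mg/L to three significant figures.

1.55 mg/L

For a continuous step input, C/C₀ ≈ ½·erfc((x−vt)/(2√(Dt))).
vt = 0.438 × 1840 = 805.92 m and 2√(Dt) = 2√(0.344 × 1840) = 50.32 m.
Argument (x−vt)/(2√(Dt)) = (795 − 805.92)/50.32 = -0.2170; ½·erfc(-0.2170) = 0.6205.
C = 2.49 × 0.6205 = 1.55 mg/L.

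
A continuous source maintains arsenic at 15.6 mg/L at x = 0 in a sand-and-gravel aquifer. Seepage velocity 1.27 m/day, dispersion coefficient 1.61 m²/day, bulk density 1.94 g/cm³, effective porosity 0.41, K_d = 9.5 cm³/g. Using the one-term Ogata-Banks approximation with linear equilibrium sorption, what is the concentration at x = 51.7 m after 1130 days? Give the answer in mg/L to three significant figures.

Retardation factor R = 1 + ρ_b·K_d/n = 1 + 1.94 × 9.5/0.41 = 45.95.
Sorption retards both mechanisms: v_R = v/R = 0.02764 m/day, D_R = D/R = 0.03504 m²/day.
v_R·t = 0.02764 × 1130 = 31.2332 m; 2√(D_R t) = 12.58 m; argument = (51.7 − 31.2332)/12.58 = 1.627.
C = C₀ × ½·erfc(1.627) = 15.6 × 0.01070 = 0.167 mg/L.

0.167 mg/L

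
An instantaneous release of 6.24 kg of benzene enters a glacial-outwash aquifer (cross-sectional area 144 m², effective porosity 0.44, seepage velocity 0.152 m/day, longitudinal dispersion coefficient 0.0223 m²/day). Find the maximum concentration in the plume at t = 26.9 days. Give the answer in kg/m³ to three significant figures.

0.0359 kg/m³

The peak of an instantaneous 1D plume sits at x = vt; there the Gaussian factor is 1 and C_max = M/(n_e·A·√(4πDt)), where n_e·A is the pore area the mass is dissolved in.
√(4πDt) = √(4π × 0.0223 × 26.9) = 2.746 m, so C_max = 6.24/(0.44 × 144 × 2.746) = 0.0359 kg/m³.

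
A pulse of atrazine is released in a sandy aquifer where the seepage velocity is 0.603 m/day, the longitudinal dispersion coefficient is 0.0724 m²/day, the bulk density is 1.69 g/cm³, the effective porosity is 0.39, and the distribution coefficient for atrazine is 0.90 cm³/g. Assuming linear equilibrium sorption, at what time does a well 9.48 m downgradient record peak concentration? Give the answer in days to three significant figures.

Retardation factor R = 1 + ρ_b·K_d/n = 1 + 1.69 × 0.90/0.39 = 4.900.
Sorption retards both mechanisms: v_R = v/R = 0.1231 m/day, D_R = D/R = 0.01478 m²/day.
Peak time from v_R²t² + 2D_R t − x² = 0: t = (√(D_R² + v_R²x²) − D_R)/v_R².
√(D_R² + v_R²x²) = √(0.01478² + 0.1231² × 9.48²) = 1.167; v_R² = 0.01515.
t = (1.167 − 0.01478)/0.01515 = 76.1 days.

76.1 days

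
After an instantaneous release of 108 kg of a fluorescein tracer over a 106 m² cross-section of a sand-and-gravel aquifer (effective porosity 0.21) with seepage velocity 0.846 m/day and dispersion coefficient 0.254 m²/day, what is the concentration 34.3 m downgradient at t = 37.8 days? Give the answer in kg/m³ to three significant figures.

0.384 kg/m³

For an instantaneous plane source, C(x,t) = M/(n_e·A·√(4πDt)) · exp(−(x−vt)²/(4Dt)), with n_e·A the pore (flow) area.
Plume center vt = 0.846 × 37.8 = 31.9788 m, so the well at 34.3 m is 2.3212 m downgradient of the peak.
√(4πDt) = 10.98 m, giving peak height M/(n_e·A·√(4πDt)) = 108/(0.21 × 106 × 10.98) = 0.4419 kg/m³.
(x−vt)²/(4Dt) = (2.3212)²/(4 × 0.254 × 37.8) = 0.1403; exp(−0.1403) = 0.8691.
C = 0.4419 × 0.8691 = 0.384 kg/m³.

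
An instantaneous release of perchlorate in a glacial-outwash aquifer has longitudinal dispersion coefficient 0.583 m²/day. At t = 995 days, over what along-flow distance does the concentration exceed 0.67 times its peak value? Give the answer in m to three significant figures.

61.0 m

The plume is Gaussian with σ = √(2Dt) = √(2 × 0.583 × 995) = 34.06 m.
C/C_peak = exp(−Δx²/(2σ²)) = 0.67 ⇒ Δx = σ·√(−2 ln 0.67) = 34.06 × 0.8950 = 30.48 m.
Width = 2Δx = 61.0 m.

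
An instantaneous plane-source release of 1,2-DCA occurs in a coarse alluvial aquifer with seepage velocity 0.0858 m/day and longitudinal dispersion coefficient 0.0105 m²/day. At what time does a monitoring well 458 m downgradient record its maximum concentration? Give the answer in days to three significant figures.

5340 days

For the 1D instantaneous-source solution, setting ∂C/∂t = 0 at fixed x gives v²t² + 2Dt − x² = 0, so t = (√(D² + v²x²) − D)/v².
√(D² + v²x²) = √(0.0105² + 0.0858² × 458²) = 39.30; v² = 0.00736164.
t = (39.30 − 0.0105)/0.00736164 = 5340 days (vs. the pure-advection estimate x/v = 5340 d).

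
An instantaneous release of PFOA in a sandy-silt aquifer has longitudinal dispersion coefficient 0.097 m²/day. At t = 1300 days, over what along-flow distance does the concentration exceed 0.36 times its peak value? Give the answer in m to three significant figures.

The plume is Gaussian with σ = √(2Dt) = √(2 × 0.097 × 1300) = 15.88 m.
C/C_peak = exp(−Δx²/(2σ²)) = 0.36 ⇒ Δx = σ·√(−2 ln 0.36) = 15.88 × 1.429 = 22.69 m.
Width = 2Δx = 45.4 m.

45.4 m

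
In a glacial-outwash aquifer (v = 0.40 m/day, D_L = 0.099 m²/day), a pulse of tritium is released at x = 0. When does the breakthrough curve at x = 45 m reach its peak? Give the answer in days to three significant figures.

For the 1D instantaneous-source solution, setting ∂C/∂t = 0 at fixed x gives v²t² + 2Dt − x² = 0, so t = (√(D² + v²x²) − D)/v².
√(D² + v²x²) = √(0.099² + 0.40² × 45²) = 18.00; v² = 0.16.
t = (18.00 − 0.099)/0.16 = 112 days (vs. the pure-advection estimate x/v = 112 d).

112 days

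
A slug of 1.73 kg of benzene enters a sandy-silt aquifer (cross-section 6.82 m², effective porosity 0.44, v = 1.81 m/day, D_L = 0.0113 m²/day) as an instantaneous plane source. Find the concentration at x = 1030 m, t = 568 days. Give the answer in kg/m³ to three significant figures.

For an instantaneous plane source, C(x,t) = M/(n_e·A·√(4πDt)) · exp(−(x−vt)²/(4Dt)), with n_e·A the pore (flow) area.
Plume center vt = 1.81 × 568 = 1028.08 m, so the well at 1030 m is 1.92 m downgradient of the peak.
√(4πDt) = 8.981 m, giving peak height M/(n_e·A·√(4πDt)) = 1.73/(0.44 × 6.82 × 8.981) = 0.06419 kg/m³.
(x−vt)²/(4Dt) = (1.92)²/(4 × 0.0113 × 568) = 0.1436; exp(−0.1436) = 0.8662.
C = 0.06419 × 0.8662 = 0.0556 kg/m³.

0.0556 kg/m³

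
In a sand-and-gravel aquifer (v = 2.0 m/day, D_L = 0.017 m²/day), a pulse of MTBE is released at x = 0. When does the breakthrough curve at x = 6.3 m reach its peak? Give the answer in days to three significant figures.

3.15 days

For the 1D instantaneous-source solution, setting ∂C/∂t = 0 at fixed x gives v²t² + 2Dt − x² = 0, so t = (√(D² + v²x²) − D)/v².
√(D² + v²x²) = √(0.017² + 2.0² × 6.3²) = 12.60; v² = 4.
t = (12.60 − 0.017)/4 = 3.15 days (vs. the pure-advection estimate x/v = 3.15 d).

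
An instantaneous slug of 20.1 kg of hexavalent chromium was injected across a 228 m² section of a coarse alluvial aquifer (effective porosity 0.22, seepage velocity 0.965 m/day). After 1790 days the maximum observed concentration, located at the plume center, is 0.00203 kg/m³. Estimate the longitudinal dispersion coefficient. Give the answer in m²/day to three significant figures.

At the plume center C_max = M/(n_e·A·√(4πDt)), so D = M²/(4πt·(n_e·A·C_max)²).
n_e·A·C_max = 0.22 × 228 × 0.00203 = 0.1018 kg/m.
D = 20.1²/(4π × 1790 × 0.1018²) = 1.73 m²/day.

1.73 m²/day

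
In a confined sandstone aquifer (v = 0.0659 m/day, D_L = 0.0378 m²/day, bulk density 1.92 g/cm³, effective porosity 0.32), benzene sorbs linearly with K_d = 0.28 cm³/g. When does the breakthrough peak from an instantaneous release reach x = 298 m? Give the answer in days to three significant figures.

Retardation factor R = 1 + ρ_b·K_d/n = 1 + 1.92 × 0.28/0.32 = 2.680.
Sorption retards both mechanisms: v_R = v/R = 0.02459 m/day, D_R = D/R = 0.01410 m²/day.
Peak time from v_R²t² + 2D_R t − x² = 0: t = (√(D_R² + v_R²x²) − D_R)/v_R².
√(D_R² + v_R²x²) = √(0.01410² + 0.02459² × 298²) = 7.328; v_R² = 0.0006047.
t = (7.328 − 0.01410)/0.0006047 = 12100 days.

12100 days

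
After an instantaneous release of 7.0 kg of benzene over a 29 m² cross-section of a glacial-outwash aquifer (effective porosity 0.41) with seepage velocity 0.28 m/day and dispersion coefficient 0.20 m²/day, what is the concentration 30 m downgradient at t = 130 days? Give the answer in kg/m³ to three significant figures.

For an instantaneous plane source, C(x,t) = M/(n_e·A·√(4πDt)) · exp(−(x−vt)²/(4Dt)), with n_e·A the pore (flow) area.
Plume center vt = 0.28 × 130 = 36.4 m, so the well at 30 m is 6.4 m upgradient of the peak.
√(4πDt) = 18.08 m, giving peak height M/(n_e·A·√(4πDt)) = 7.0/(0.41 × 29 × 18.08) = 0.03256 kg/m³.
(x−vt)²/(4Dt) = (-6.4)²/(4 × 0.20 × 130) = 0.3938; exp(−0.3938) = 0.6745.
C = 0.03256 × 0.6745 = 0.0220 kg/m³.

0.0220 kg/m³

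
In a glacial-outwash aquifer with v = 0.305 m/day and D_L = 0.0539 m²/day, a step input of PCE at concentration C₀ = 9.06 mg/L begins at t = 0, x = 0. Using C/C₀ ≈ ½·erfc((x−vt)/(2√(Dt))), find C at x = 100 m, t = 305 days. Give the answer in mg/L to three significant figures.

1.01 mg/L

For a continuous step input, C/C₀ ≈ ½·erfc((x−vt)/(2√(Dt))).
vt = 0.305 × 305 = 93.025 m and 2√(Dt) = 2√(0.0539 × 305) = 8.109 m.
Argument (x−vt)/(2√(Dt)) = (100 − 93.025)/8.109 = 0.8602; ½·erfc(0.8602) = 0.1119.
C = 9.06 × 0.1119 = 1.01 mg/L.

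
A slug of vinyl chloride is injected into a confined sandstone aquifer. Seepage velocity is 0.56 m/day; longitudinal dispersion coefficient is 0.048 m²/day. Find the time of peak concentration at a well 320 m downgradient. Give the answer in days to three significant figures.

For the 1D instantaneous-source solution, setting ∂C/∂t = 0 at fixed x gives v²t² + 2Dt − x² = 0, so t = (√(D² + v²x²) − D)/v².
√(D² + v²x²) = √(0.048² + 0.56² × 320²) = 179.2; v² = 0.3136.
t = (179.2 − 0.048)/0.3136 = 571 days (vs. the pure-advection estimate x/v = 571 d).

571 days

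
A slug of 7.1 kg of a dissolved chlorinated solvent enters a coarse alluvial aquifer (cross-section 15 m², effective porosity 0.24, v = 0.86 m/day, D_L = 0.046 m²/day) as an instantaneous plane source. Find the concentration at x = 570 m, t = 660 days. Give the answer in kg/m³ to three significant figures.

For an instantaneous plane source, C(x,t) = M/(n_e·A·√(4πDt)) · exp(−(x−vt)²/(4Dt)), with n_e·A the pore (flow) area.
Plume center vt = 0.86 × 660 = 567.6 m, so the well at 570 m is 2.4 m downgradient of the peak.
√(4πDt) = 19.53 m, giving peak height M/(n_e·A·√(4πDt)) = 7.1/(0.24 × 15 × 19.53) = 0.1010 kg/m³.
(x−vt)²/(4Dt) = (2.4)²/(4 × 0.046 × 660) = 0.04743; exp(−0.04743) = 0.9537.
C = 0.1010 × 0.9537 = 0.0963 kg/m³.

0.0963 kg/m³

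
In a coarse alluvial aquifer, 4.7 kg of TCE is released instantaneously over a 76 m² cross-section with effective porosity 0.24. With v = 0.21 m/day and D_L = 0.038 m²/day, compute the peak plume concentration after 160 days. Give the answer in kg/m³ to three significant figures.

0.0295 kg/m³

The peak of an instantaneous 1D plume sits at x = vt; there the Gaussian factor is 1 and C_max = M/(n_e·A·√(4πDt)), where n_e·A is the pore area the mass is dissolved in.
√(4πDt) = √(4π × 0.038 × 160) = 8.741 m, so C_max = 4.7/(0.24 × 76 × 8.741) = 0.0295 kg/m³.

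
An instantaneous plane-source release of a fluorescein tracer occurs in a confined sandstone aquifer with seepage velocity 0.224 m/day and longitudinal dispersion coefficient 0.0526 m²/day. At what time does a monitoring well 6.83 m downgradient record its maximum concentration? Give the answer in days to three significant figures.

29.5 days

For the 1D instantaneous-source solution, setting ∂C/∂t = 0 at fixed x gives v²t² + 2Dt − x² = 0, so t = (√(D² + v²x²) − D)/v².
√(D² + v²x²) = √(0.0526² + 0.224² × 6.83²) = 1.531; v² = 0.050176.
t = (1.531 − 0.0526)/0.050176 = 29.5 days (vs. the pure-advection estimate x/v = 30.5 d).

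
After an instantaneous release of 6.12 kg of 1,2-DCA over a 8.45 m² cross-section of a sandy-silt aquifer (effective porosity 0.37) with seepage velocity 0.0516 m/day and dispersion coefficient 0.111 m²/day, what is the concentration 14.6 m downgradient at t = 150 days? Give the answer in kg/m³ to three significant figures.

For an instantaneous plane source, C(x,t) = M/(n_e·A·√(4πDt)) · exp(−(x−vt)²/(4Dt)), with n_e·A the pore (flow) area.
Plume center vt = 0.0516 × 150 = 7.74 m, so the well at 14.6 m is 6.86 m downgradient of the peak.
√(4πDt) = 14.46 m, giving peak height M/(n_e·A·√(4πDt)) = 6.12/(0.37 × 8.45 × 14.46) = 0.1354 kg/m³.
(x−vt)²/(4Dt) = (6.86)²/(4 × 0.111 × 150) = 0.7066; exp(−0.7066) = 0.4933.
C = 0.1354 × 0.4933 = 0.0668 kg/m³.

0.0668 kg/m³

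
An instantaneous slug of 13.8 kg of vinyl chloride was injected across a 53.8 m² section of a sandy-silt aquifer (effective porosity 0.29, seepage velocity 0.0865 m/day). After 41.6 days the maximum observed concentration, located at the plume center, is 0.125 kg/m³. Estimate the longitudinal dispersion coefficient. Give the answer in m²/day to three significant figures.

At the plume center C_max = M/(n_e·A·√(4πDt)), so D = M²/(4πt·(n_e·A·C_max)²).
n_e·A·C_max = 0.29 × 53.8 × 0.125 = 1.950 kg/m.
D = 13.8²/(4π × 41.6 × 1.950²) = 0.0958 m²/day.

0.0958 m²/day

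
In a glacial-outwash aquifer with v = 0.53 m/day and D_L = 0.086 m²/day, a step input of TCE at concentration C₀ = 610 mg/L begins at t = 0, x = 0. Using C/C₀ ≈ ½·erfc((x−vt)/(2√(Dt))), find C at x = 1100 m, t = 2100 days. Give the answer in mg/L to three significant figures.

459 mg/L

For a continuous step input, C/C₀ ≈ ½·erfc((x−vt)/(2√(Dt))).
vt = 0.53 × 2100 = 1113 m and 2√(Dt) = 2√(0.086 × 2100) = 26.88 m.
Argument (x−vt)/(2√(Dt)) = (1100 − 1113)/26.88 = -0.4836; ½·erfc(-0.4836) = 0.7530.
C = 610 × 0.7530 = 459 mg/L.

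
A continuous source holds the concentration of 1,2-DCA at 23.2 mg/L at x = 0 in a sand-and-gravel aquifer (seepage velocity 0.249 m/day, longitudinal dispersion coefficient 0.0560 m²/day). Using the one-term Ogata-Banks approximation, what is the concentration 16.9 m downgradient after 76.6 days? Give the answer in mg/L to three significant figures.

17.9 mg/L

For a continuous step input, C/C₀ ≈ ½·erfc((x−vt)/(2√(Dt))).
vt = 0.249 × 76.6 = 19.0734 m and 2√(Dt) = 2√(0.0560 × 76.6) = 4.142 m.
Argument (x−vt)/(2√(Dt)) = (16.9 − 19.0734)/4.142 = -0.5247; ½·erfc(-0.5247) = 0.7710.
C = 23.2 × 0.7710 = 17.9 mg/L.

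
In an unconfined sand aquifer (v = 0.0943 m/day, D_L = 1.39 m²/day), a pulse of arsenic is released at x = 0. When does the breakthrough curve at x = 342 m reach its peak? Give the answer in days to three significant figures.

For the 1D instantaneous-source solution, setting ∂C/∂t = 0 at fixed x gives v²t² + 2Dt − x² = 0, so t = (√(D² + v²x²) − D)/v².
√(D² + v²x²) = √(1.39² + 0.0943² × 342²) = 32.28; v² = 0.00889249.
t = (32.28 − 1.39)/0.00889249 = 3470 days (vs. the pure-advection estimate x/v = 3630 d).

3470 days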